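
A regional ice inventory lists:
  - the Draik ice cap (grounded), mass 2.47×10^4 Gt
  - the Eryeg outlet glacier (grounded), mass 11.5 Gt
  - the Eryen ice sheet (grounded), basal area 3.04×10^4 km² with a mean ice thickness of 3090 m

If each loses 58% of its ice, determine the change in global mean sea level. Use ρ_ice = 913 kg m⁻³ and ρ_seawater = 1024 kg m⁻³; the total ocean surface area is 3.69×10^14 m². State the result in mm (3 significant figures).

Draik: 0.58 × 2.47×10^4 Gt = 1.433×10^16 kg; dividing by ρ_w = 1024 kg m⁻³ gives 1.399×10^13 m³ of water.
Eryeg: 0.58 × 11.5 Gt = 6.670×10^12 kg; dividing by ρ_w = 1024 kg m⁻³ gives 6.514×10^9 m³ of water.
Eryen: ice volume = 3.04×10^4 km² × 3090 m = 9.394×10^4 km³; 0.58 × 9.394×10^4 × (913/1024) = 4.858×10^4 km³ of water.
Total added water ≈ 6.257×10^13 m³ over 3.69×10^14 m² → Δh = 0.170 m = 170 mm.

≈ 170 mm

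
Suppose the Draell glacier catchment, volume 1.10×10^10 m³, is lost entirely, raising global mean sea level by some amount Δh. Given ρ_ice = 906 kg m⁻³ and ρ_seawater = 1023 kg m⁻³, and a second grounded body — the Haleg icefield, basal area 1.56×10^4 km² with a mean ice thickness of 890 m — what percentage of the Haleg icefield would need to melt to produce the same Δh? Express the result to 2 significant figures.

≈ 0.079 %

Equal sea-level rise means equal mass of meltwater, i.e. equal mass of ice lost.
Ice mass of Draell: 9.966×10^12 kg; ice mass of Haleg: 1.258×10^16 kg.
Fraction required = 9.966×10^12 / 1.258×10^16 = 7.92×10^-4 → 0.079 %.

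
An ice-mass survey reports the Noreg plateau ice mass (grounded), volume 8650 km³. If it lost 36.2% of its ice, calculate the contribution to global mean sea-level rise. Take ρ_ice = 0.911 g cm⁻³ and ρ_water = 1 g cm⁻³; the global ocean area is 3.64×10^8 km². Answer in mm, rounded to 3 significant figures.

Noreg: 0.362 × 8650 km³ × (911/1000) = 2853 km³ of water.
Spread over 3.64×10^14 m² of ocean, Δh = 2.853×10^12 / 3.64×10^14 = 7.84×10^-3 m = 7.84 mm.

≈ 7.84 mm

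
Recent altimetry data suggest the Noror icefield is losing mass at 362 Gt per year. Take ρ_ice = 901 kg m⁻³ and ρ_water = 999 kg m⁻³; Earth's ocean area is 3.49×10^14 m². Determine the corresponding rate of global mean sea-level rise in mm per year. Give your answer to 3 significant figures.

≈ 1.04 mm/yr

ρ_w = 999 kg m⁻³. Annual water volume added = 362 Gt / ρ_w = 3.620×10^14 kg / 999 kg m⁻³ = 3.624×10^11 m³.
Δh per year = 3.624×10^11 / 3.49×10^14 = 1.04×10^-3 m = 1.04 mm.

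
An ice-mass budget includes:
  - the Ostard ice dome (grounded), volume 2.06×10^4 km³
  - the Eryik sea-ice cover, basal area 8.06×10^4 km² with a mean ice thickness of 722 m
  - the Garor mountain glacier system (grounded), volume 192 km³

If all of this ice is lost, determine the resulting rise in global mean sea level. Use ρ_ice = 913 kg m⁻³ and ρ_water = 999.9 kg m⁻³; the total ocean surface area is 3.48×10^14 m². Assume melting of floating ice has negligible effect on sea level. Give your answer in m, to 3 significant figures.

Ostard: 2.06×10^4 km³ × (913/999.9) = 1.881×10^4 km³ of water.
The Eryik sea-ice cover is floating and already displaces its own weight of water, so its melt adds essentially nothing to sea level.
Garor: 192 km³ × (913/999.9) = 175.3 km³ of water.
Total added water ≈ 1.898×10^13 m³ over 3.48×10^14 m² → Δh = 0.0546 m.

≈ 0.0546 m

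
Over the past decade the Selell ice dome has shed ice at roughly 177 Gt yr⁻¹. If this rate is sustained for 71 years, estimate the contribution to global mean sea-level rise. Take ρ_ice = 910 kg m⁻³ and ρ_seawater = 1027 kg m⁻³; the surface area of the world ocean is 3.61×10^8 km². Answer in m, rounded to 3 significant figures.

≈ 0.0339 m

Total mass lost = 177 Gt/yr × 71 yr = 1.257×10^4 Gt = 1.257×10^16 kg.
ρ_w = 1027 kg m⁻³, so water volume = 1.257×10^16 / 1027 = 1.224×10^13 m³.
Δh = 1.224×10^13 / 3.61×10^14 = 0.0339 m.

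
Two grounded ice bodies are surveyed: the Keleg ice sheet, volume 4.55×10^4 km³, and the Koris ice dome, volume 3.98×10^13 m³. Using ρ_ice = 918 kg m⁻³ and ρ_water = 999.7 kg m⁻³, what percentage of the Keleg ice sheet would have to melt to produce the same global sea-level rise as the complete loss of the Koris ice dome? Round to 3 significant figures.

Equal sea-level rise means equal mass of meltwater, i.e. equal mass of ice lost.
Ice mass of Koris: 3.654×10^16 kg; ice mass of Keleg: 4.177×10^16 kg.
Fraction required = 3.654×10^16 / 4.177×10^16 = 0.875 → 87.5 %.

≈ 87.5 %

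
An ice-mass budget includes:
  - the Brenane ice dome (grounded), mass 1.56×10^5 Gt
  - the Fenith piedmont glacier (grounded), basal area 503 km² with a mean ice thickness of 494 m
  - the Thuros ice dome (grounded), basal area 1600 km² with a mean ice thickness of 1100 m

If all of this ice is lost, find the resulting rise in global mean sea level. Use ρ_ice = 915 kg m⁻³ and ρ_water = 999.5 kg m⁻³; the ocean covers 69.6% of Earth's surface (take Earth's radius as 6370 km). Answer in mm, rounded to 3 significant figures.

≈ 445 mm

Brenane: 1.56×10^5 Gt = 1.560×10^17 kg; dividing by ρ_w = 999.5 kg m⁻³ gives 1.561×10^14 m³ of water.
Fenith: ice volume = 503 km² × 494 m = 248.5 km³; 248.5 × (915/999.5) = 227.5 km³ of water.
Thuros: ice volume = 1600 km² × 1100 m = 1760 km³; 1760 × (915/999.5) = 1611 km³ of water.
Total added water ≈ 1.579×10^14 m³ over 3.55×10^14 m² → Δh = 0.445 m = 445 mm.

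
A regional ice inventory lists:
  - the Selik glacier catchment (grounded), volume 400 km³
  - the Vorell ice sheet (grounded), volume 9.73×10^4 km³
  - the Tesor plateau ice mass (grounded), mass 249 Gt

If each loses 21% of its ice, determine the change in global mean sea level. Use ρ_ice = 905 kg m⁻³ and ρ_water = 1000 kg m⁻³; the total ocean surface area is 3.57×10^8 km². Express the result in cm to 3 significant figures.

≈ 5.22 cm

Selik: 0.21 × 400 km³ × (905/1000) = 76.02 km³ of water.
Vorell: 0.21 × 9.73×10^4 km³ × (905/1000) = 1.849×10^4 km³ of water.
Tesor: 0.21 × 249 Gt = 5.229×10^13 kg; dividing by ρ_w = 1000 kg m⁻³ gives 5.229×10^10 m³ of water.
Total added water ≈ 1.862×10^13 m³ over 3.57×10^14 m² → Δh = 0.0522 m = 5.22 cm.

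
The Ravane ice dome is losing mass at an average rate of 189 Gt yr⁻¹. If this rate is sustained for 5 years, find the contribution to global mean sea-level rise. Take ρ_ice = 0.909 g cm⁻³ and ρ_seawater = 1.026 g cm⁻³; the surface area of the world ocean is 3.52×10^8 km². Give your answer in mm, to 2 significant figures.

Total mass lost = 189 Gt/yr × 5 yr = 945.0 Gt = 9.450×10^14 kg.
ρ_w = 1.026 g cm⁻³ = 1026 kg m⁻³, so water volume = 9.450×10^14 / 1026 = 9.211×10^11 m³.
Δh = 9.211×10^11 / 3.52×10^14 = 2.62×10^-3 m = 2.6 mm.

≈ 2.6 mm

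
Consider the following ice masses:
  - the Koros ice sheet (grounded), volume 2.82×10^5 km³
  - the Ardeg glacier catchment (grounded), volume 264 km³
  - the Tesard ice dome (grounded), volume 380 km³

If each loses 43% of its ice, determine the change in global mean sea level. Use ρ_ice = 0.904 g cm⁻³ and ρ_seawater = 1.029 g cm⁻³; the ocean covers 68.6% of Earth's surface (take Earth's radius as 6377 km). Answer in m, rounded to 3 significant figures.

≈ 0.305 m

Koros: 0.43 × 2.82×10^5 km³ × (904/1029) = 1.065×10^5 km³ of water.
Ardeg: 0.43 × 264 km³ × (904/1029) = 99.73 km³ of water.
Tesard: 0.43 × 380 km³ × (904/1029) = 143.6 km³ of water.
Total added water ≈ 1.068×10^14 m³ over 3.51×10^14 m² → Δh = 0.305 m.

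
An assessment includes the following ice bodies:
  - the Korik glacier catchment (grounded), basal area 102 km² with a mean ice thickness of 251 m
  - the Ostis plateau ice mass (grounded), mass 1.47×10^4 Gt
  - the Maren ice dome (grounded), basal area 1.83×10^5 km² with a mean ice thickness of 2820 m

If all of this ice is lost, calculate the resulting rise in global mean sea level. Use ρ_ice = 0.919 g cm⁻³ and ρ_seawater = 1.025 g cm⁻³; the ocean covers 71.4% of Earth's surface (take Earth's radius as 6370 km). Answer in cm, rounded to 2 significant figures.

Korik: ice volume = 102 km² × 251 m = 25.60 km³; 25.60 × (919/1025) = 22.95 km³ of water.
Ostis: 1.47×10^4 Gt = 1.470×10^16 kg; dividing by ρ_w = 1.025 g cm⁻³ = 1025 kg m⁻³ gives 1.434×10^13 m³ of water.
Maren: ice volume = 1.83×10^5 km² × 2820 m = 5.161×10^5 km³; 5.161×10^5 × (919/1025) = 4.627×10^5 km³ of water.
Total added water ≈ 4.771×10^14 m³ over 3.64×10^14 m² → Δh = 1.31 m = 130 cm.

≈ 130 cm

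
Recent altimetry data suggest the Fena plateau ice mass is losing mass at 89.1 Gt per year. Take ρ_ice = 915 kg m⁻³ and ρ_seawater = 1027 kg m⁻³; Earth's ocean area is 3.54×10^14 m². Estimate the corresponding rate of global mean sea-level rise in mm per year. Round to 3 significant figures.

ρ_w = 1027 kg m⁻³. Annual water volume added = 89.1 Gt / ρ_w = 8.910×10^13 kg / 1027 kg m⁻³ = 8.676×10^10 m³.
Δh per year = 8.676×10^10 / 3.54×10^14 = 2.45×10^-4 m = 0.245 mm.

≈ 0.245 mm/yr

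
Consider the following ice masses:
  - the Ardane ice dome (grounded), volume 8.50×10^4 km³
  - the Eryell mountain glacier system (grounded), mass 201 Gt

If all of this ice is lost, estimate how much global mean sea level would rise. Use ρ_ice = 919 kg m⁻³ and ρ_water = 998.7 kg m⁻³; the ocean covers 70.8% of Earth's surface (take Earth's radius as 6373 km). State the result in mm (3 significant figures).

Ardane: 8.50×10^4 km³ × (919/998.7) = 7.822×10^4 km³ of water.
Eryell: 201 Gt = 2.010×10^14 kg; dividing by ρ_w = 998.7 kg m⁻³ gives 2.013×10^11 m³ of water.
Total added water ≈ 7.842×10^13 m³ over 3.61×10^14 m² → Δh = 0.217 m = 217 mm.

≈ 217 mm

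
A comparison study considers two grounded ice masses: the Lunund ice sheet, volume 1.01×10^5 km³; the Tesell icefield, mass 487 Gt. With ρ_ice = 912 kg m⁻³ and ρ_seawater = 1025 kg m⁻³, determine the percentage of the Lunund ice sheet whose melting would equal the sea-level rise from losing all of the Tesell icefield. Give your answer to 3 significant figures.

Equal sea-level rise means equal mass of meltwater, i.e. equal mass of ice lost.
Ice mass of Tesell: 4.870×10^14 kg; ice mass of Lunund: 9.211×10^16 kg.
Fraction required = 4.870×10^14 / 9.211×10^16 = 5.29×10^-3 → 0.529 %.

≈ 0.529 %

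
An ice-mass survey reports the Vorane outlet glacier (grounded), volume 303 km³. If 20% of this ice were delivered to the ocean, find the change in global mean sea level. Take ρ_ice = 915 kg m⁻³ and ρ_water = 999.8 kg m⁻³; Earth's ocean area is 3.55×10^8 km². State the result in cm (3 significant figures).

≈ 0.0156 cm

Vorane: 0.2 × 303 km³ × (915/999.8) = 55.46 km³ of water.
Spread over 3.55×10^14 m² of ocean, Δh = 5.546×10^10 / 3.55×10^14 = 1.56×10^-4 m = 0.0156 cm.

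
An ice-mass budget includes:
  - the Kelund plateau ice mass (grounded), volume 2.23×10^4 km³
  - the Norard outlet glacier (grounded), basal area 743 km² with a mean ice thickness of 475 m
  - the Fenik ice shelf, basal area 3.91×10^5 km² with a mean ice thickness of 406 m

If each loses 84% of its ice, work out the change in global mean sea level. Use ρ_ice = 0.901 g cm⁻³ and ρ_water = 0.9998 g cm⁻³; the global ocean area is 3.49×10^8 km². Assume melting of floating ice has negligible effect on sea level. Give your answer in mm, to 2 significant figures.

≈ 49 mm

Kelund: 0.84 × 2.23×10^4 km³ × (901/999.8) = 1.688×10^4 km³ of water.
Norard: ice volume = 743 km² × 475 m = 352.9 km³; 0.84 × 352.9 × (901/999.8) = 267.2 km³ of water.
The Fenik ice shelf is floating and already displaces its own weight of water, so its melt adds essentially nothing to sea level.
Total added water ≈ 1.715×10^13 m³ over 3.49×10^14 m² → Δh = 0.0491 m = 49 mm.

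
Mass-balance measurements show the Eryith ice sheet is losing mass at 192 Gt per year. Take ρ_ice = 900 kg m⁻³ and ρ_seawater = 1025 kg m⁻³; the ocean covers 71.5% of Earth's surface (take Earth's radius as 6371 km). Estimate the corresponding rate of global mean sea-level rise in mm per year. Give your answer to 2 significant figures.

ρ_w = 1025 kg m⁻³. Annual water volume added = 192 Gt / ρ_w = 1.920×10^14 kg / 1025 kg m⁻³ = 1.873×10^11 m³.
Δh per year = 1.873×10^11 / 3.65×10^14 = 5.14×10^-4 m = 0.51 mm.

≈ 0.51 mm/yr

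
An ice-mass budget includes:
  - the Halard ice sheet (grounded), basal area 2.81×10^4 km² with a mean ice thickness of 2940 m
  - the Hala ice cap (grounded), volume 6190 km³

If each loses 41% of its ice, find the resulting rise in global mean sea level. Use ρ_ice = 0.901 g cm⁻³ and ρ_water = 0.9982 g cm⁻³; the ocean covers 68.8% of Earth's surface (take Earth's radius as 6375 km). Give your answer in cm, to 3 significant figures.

≈ 9.35 cm

Halard: ice volume = 2.81×10^4 km² × 2940 m = 8.261×10^4 km³; 0.41 × 8.261×10^4 × (901/998.2) = 3.057×10^4 km³ of water.
Hala: 0.41 × 6190 km³ × (901/998.2) = 2291 km³ of water.
Total added water ≈ 3.286×10^13 m³ over 3.51×10^14 m² → Δh = 0.0935 m = 9.35 cm.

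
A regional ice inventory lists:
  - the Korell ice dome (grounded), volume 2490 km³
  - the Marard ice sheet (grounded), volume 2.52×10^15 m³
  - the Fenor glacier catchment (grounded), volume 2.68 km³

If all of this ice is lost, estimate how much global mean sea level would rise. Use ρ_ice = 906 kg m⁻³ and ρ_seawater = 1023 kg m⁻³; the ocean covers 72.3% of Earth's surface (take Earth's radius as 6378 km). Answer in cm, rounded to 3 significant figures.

≈ 604 cm

Korell: 2490 km³ × (906/1023) = 2205 km³ of water.
Marard: 2.52×10^15 m³ × (906/1023) = 2.232×10^15 m³ of water.
Fenor: 2.68 km³ × (906/1023) = 2.373 km³ of water.
Total added water ≈ 2.234×10^15 m³ over 3.70×10^14 m² → Δh = 6.04 m = 604 cm.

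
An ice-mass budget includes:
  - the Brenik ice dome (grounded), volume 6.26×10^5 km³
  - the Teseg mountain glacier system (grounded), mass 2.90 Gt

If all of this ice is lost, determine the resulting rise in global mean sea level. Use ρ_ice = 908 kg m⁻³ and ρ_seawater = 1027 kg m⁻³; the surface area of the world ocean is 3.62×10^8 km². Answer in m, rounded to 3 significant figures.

≈ 1.53 m

Brenik: 6.26×10^5 km³ × (908/1027) = 5.535×10^5 km³ of water.
Teseg: 2.90 Gt = 2.900×10^12 kg; dividing by ρ_w = 1027 kg m⁻³ gives 2.824×10^9 m³ of water.
Total added water ≈ 5.535×10^14 m³ over 3.62×10^14 m² → Δh = 1.53 m.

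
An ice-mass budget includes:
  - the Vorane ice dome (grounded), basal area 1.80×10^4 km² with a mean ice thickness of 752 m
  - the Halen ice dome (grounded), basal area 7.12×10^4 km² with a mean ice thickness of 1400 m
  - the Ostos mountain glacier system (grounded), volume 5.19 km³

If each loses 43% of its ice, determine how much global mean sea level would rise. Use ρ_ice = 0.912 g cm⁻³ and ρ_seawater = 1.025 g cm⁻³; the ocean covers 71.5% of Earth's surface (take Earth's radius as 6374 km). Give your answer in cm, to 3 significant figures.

≈ 11.9 cm

Vorane: ice volume = 1.80×10^4 km² × 752 m = 1.354×10^4 km³; 0.43 × 1.354×10^4 × (912/1025) = 5179 km³ of water.
Halen: ice volume = 7.12×10^4 km² × 1400 m = 9.968×10^4 km³; 0.43 × 9.968×10^4 × (912/1025) = 3.814×10^4 km³ of water.
Ostos: 0.43 × 5.19 km³ × (912/1025) = 1.986 km³ of water.
Total added water ≈ 4.332×10^13 m³ over 3.65×10^14 m² → Δh = 0.119 m = 11.9 cm.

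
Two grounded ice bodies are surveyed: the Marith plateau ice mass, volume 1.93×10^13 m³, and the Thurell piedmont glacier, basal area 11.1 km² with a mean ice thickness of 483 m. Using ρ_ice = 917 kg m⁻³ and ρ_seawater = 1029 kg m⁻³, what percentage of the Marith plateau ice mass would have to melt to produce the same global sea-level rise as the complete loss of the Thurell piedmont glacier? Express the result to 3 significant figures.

Equal sea-level rise means equal mass of meltwater, i.e. equal mass of ice lost.
Ice mass of Thurell: 4.916×10^12 kg; ice mass of Marith: 1.770×10^16 kg.
Fraction required = 4.916×10^12 / 1.770×10^16 = 2.78×10^-4 → 0.0278 %.

≈ 0.0278 %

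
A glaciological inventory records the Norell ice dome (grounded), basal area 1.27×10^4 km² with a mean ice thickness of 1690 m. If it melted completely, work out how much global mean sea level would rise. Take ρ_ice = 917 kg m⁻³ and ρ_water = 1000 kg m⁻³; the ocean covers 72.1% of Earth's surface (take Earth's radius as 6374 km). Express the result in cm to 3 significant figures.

≈ 5.35 cm

Norell: ice volume = 1.27×10^4 km² × 1690 m = 2.146×10^4 km³; 2.146×10^4 × (917/1000) = 1.968×10^4 km³ of water.
Spread over 3.68×10^14 m² of ocean, Δh = 1.968×10^13 / 3.68×10^14 = 0.0535 m = 5.35 cm.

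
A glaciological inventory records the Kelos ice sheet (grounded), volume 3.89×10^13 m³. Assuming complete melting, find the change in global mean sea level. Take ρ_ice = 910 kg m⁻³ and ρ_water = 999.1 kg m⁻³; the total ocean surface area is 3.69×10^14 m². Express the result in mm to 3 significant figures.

Kelos: 3.89×10^13 m³ × (910/999.1) = 3.543×10^13 m³ of water.
Spread over 3.69×10^14 m² of ocean, Δh = 3.543×10^13 / 3.69×10^14 = 0.0960 m = 96.0 mm.

≈ 96.0 mm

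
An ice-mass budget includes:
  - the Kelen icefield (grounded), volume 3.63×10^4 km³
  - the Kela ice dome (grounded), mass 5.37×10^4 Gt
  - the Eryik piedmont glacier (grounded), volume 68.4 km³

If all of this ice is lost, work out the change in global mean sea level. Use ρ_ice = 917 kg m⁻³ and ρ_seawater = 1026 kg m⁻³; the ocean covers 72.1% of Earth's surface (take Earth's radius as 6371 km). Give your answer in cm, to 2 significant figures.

≈ 23 cm

Kelen: 3.63×10^4 km³ × (917/1026) = 3.244×10^4 km³ of water.
Kela: 5.37×10^4 Gt = 5.370×10^16 kg; dividing by ρ_w = 1026 kg m⁻³ gives 5.234×10^13 m³ of water.
Eryik: 68.4 km³ × (917/1026) = 61.13 km³ of water.
Total added water ≈ 8.484×10^13 m³ over 3.68×10^14 m² → Δh = 0.231 m = 23 cm.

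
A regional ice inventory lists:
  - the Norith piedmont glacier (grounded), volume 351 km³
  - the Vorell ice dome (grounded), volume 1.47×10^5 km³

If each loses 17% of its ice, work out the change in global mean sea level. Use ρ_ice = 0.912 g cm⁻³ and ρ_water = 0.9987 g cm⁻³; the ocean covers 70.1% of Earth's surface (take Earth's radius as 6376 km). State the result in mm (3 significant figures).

≈ 63.9 mm

Norith: 0.17 × 351 km³ × (912/998.7) = 54.49 km³ of water.
Vorell: 0.17 × 1.47×10^5 km³ × (912/998.7) = 2.282×10^4 km³ of water.
Total added water ≈ 2.288×10^13 m³ over 3.58×10^14 m² → Δh = 0.0639 m = 63.9 mm.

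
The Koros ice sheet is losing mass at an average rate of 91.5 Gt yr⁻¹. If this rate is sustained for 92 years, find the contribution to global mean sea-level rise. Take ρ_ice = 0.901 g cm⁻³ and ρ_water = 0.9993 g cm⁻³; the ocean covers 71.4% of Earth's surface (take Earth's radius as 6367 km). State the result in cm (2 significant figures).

Total mass lost = 91.5 Gt/yr × 92 yr = 8418 Gt = 8.418×10^15 kg.
ρ_w = 0.9993 g cm⁻³ = 999.3 kg m⁻³, so water volume = 8.418×10^15 / 999.3 = 8.424×10^12 m³.
Δh = 8.424×10^12 / 3.64×10^14 = 0.0232 m = 2.3 cm.

≈ 2.3 cm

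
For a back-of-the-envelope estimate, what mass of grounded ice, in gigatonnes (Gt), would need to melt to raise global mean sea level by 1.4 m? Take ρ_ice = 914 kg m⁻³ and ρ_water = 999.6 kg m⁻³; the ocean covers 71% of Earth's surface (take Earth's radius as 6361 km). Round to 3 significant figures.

≈ 5.05×10^5 Gt

Required water volume = Δh × A = 1.4 m × 3.61×10^14 m² = 5.054×10^14 m³.
ρ_w = 999.6 kg m⁻³, so the mass of water = 5.054×10^14 m³ × 999.6 kg m⁻³ = 5.052×10^17 kg = 5.05×10^5 Gt (and the same mass of ice, by conservation).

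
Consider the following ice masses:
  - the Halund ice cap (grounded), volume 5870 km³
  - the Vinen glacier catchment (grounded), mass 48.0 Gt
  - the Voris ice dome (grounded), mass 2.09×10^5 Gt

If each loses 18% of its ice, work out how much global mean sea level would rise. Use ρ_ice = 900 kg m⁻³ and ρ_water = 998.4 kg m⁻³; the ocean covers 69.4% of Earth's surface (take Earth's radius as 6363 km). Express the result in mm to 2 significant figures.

≈ 110 mm

Halund: 0.18 × 5870 km³ × (900/998.4) = 952.5 km³ of water.
Vinen: 0.18 × 48.0 Gt = 8.640×10^12 kg; dividing by ρ_w = 998.4 kg m⁻³ gives 8.654×10^9 m³ of water.
Voris: 0.18 × 2.09×10^5 Gt = 3.762×10^16 kg; dividing by ρ_w = 998.4 kg m⁻³ gives 3.768×10^13 m³ of water.
Total added water ≈ 3.864×10^13 m³ over 3.53×10^14 m² → Δh = 0.109 m = 110 mm.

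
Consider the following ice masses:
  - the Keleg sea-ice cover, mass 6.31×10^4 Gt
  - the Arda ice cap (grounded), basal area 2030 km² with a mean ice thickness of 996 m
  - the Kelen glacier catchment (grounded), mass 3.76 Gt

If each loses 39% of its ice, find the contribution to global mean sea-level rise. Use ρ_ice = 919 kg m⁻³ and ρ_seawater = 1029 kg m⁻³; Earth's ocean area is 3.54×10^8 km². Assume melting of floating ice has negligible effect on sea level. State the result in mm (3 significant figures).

≈ 1.99 mm

The Keleg sea-ice cover is floating and already displaces its own weight of water, so its melt adds essentially nothing to sea level.
Arda: ice volume = 2030 km² × 996 m = 2022 km³; 0.39 × 2022 × (919/1029) = 704.2 km³ of water.
Kelen: 0.39 × 3.76 Gt = 1.466×10^12 kg; dividing by ρ_w = 1029 kg m⁻³ gives 1.425×10^9 m³ of water.
Total added water ≈ 7.057×10^11 m³ over 3.54×10^14 m² → Δh = 1.99×10^-3 m = 1.99 mm.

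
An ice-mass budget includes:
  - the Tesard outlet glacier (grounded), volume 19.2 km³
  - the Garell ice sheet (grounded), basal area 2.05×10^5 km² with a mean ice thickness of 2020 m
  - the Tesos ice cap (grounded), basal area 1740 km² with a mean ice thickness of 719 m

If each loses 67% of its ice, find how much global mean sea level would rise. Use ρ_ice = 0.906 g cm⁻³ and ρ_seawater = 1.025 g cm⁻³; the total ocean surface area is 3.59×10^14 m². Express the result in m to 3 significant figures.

≈ 0.685 m

Tesard: 0.67 × 19.2 km³ × (906/1025) = 11.37 km³ of water.
Garell: ice volume = 2.05×10^5 km² × 2020 m = 4.141×10^5 km³; 0.67 × 4.141×10^5 × (906/1025) = 2.452×10^5 km³ of water.
Tesos: ice volume = 1740 km² × 719 m = 1251 km³; 0.67 × 1251 × (906/1025) = 740.9 km³ of water.
Total added water ≈ 2.460×10^14 m³ over 3.59×10^14 m² → Δh = 0.685 m.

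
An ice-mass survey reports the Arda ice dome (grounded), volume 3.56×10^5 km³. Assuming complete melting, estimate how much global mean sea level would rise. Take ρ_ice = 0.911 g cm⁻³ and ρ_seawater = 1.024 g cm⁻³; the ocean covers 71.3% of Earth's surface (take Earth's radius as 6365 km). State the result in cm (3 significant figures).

Arda: 3.56×10^5 km³ × (911/1024) = 3.167×10^5 km³ of water.
Spread over 3.63×10^14 m² of ocean, Δh = 3.167×10^14 / 3.63×10^14 = 0.873 m = 87.3 cm.

≈ 87.3 cm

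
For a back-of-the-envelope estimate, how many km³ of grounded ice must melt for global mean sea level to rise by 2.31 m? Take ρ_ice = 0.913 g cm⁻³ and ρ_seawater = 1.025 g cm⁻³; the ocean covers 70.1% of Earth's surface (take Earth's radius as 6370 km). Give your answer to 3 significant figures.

Required water volume = Δh × A = 2.31 m × 3.57×10^14 m² = 8.257×10^14 m³ = 8.257×10^5 km³.
Ice volume = water volume × ρ_w/ρ_ice = 8.257×10^5 × 1025/913 = 9.27×10^5 km³.

≈ 9.27×10^5 km³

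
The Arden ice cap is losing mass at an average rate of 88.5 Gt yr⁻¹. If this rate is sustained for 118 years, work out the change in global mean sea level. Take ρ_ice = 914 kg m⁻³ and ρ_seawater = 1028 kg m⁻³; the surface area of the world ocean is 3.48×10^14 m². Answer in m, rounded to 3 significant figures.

Total mass lost = 88.5 Gt/yr × 118 yr = 1.044×10^4 Gt = 1.044×10^16 kg.
ρ_w = 1028 kg m⁻³, so water volume = 1.044×10^16 / 1028 = 1.016×10^13 m³.
Δh = 1.016×10^13 / 3.48×10^14 = 0.0292 m.

≈ 0.0292 m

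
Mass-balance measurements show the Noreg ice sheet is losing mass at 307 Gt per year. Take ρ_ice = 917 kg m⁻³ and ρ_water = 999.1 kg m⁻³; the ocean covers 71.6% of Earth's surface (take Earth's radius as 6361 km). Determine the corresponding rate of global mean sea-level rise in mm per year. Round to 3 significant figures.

≈ 0.844 mm/yr

ρ_w = 999.1 kg m⁻³. Annual water volume added = 307 Gt / ρ_w = 3.070×10^14 kg / 999.1 kg m⁻³ = 3.073×10^11 m³.
Δh per year = 3.073×10^11 / 3.64×10^14 = 8.44×10^-4 m = 0.844 mm.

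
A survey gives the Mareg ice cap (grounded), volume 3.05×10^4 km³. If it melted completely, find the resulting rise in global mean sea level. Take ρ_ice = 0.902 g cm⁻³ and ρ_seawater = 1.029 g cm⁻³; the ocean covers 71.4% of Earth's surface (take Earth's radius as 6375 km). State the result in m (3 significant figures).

≈ 0.0733 m

Mareg: 3.05×10^4 km³ × (902/1029) = 2.674×10^4 km³ of water.
Spread over 3.65×10^14 m² of ocean, Δh = 2.674×10^13 / 3.65×10^14 = 0.0733 m.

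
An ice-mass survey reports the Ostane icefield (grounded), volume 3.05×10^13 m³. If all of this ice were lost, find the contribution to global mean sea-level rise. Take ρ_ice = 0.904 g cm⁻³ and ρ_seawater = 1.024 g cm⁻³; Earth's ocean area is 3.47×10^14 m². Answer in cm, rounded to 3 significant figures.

≈ 7.76 cm

Ostane: 3.05×10^13 m³ × (904/1024) = 2.693×10^13 m³ of water.
Spread over 3.47×10^14 m² of ocean, Δh = 2.693×10^13 / 3.47×10^14 = 0.0776 m = 7.76 cm.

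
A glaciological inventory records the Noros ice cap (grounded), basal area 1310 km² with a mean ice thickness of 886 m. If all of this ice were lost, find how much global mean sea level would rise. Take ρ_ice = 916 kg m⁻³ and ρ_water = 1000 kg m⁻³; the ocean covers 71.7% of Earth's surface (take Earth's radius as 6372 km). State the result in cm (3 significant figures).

Noros: ice volume = 1310 km² × 886 m = 1161 km³; 1161 × (916/1000) = 1063 km³ of water.
Spread over 3.66×10^14 m² of ocean, Δh = 1.063×10^12 / 3.66×10^14 = 2.91×10^-3 m = 0.291 cm.

≈ 0.291 cm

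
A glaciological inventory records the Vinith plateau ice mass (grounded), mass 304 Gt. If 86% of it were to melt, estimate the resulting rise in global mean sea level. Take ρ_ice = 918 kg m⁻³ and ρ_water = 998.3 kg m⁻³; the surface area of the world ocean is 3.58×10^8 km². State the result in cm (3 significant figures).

Vinith: 0.86 × 304 Gt = 2.614×10^14 kg; dividing by ρ_w = 998.3 kg m⁻³ gives 2.619×10^11 m³ of water.
Spread over 3.58×10^14 m² of ocean, Δh = 2.619×10^11 / 3.58×10^14 = 7.32×10^-4 m = 0.0732 cm.

≈ 0.0732 cm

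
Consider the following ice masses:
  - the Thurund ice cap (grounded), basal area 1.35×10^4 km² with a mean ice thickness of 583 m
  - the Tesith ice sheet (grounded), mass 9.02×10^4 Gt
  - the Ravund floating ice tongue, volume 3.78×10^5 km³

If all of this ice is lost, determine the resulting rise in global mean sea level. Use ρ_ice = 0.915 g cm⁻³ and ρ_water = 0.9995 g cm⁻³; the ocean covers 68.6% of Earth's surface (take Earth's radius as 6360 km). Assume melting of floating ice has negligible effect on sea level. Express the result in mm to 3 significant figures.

Thurund: ice volume = 1.35×10^4 km² × 583 m = 7870 km³; 7870 × (915/999.5) = 7205 km³ of water.
Tesith: 9.02×10^4 Gt = 9.020×10^16 kg; dividing by ρ_w = 0.9995 g cm⁻³ = 999.5 kg m⁻³ gives 9.025×10^13 m³ of water.
The Ravund floating ice tongue is floating and already displaces its own weight of water, so its melt adds essentially nothing to sea level.
Total added water ≈ 9.745×10^13 m³ over 3.49×10^14 m² → Δh = 0.279 m = 279 mm.

≈ 279 mm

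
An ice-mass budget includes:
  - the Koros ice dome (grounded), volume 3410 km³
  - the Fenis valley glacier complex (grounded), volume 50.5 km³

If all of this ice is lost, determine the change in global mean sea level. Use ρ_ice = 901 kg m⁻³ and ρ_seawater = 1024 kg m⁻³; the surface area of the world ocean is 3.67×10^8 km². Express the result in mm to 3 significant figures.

Koros: 3410 km³ × (901/1024) = 3000 km³ of water.
Fenis: 50.5 km³ × (901/1024) = 44.43 km³ of water.
Total added water ≈ 3.045×10^12 m³ over 3.67×10^14 m² → Δh = 8.30×10^-3 m = 8.30 mm.

≈ 8.30 mm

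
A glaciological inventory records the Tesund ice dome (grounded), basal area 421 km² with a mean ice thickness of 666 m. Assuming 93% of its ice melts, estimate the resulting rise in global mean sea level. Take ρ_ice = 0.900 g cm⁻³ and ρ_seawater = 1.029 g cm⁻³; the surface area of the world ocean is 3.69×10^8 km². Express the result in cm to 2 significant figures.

≈ 0.062 cm

Tesund: ice volume = 421 km² × 666 m = 280.4 km³; 0.93 × 280.4 × (900/1029) = 228.1 km³ of water.
Spread over 3.69×10^14 m² of ocean, Δh = 2.281×10^11 / 3.69×10^14 = 6.18×10^-4 m = 0.062 cm.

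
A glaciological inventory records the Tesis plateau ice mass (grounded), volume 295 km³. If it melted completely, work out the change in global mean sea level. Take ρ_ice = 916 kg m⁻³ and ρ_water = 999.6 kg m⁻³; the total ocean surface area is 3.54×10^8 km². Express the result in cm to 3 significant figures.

≈ 0.0764 cm

Tesis: 295 km³ × (916/999.6) = 270.3 km³ of water.
Spread over 3.54×10^14 m² of ocean, Δh = 2.703×10^11 / 3.54×10^14 = 7.64×10^-4 m = 0.0764 cm.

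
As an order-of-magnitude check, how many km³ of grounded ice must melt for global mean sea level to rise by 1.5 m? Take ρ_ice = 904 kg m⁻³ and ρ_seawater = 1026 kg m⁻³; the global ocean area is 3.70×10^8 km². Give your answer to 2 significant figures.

≈ 6.3×10^5 km³

Required water volume = Δh × A = 1.5 m × 3.70×10^14 m² = 5.550×10^14 m³ = 5.550×10^5 km³.
Ice volume = water volume × ρ_w/ρ_ice = 5.550×10^5 × 1026/904 = 6.3×10^5 km³.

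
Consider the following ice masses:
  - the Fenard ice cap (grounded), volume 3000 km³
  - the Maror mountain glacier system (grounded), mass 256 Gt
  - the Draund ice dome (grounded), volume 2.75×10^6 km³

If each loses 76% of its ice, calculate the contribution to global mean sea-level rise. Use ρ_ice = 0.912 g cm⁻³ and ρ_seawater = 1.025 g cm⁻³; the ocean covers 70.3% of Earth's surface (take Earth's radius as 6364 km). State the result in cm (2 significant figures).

Fenard: 0.76 × 3000 km³ × (912/1025) = 2029 km³ of water.
Maror: 0.76 × 256 Gt = 1.946×10^14 kg; dividing by ρ_w = 1.025 g cm⁻³ = 1025 kg m⁻³ gives 1.898×10^11 m³ of water.
Draund: 0.76 × 2.75×10^6 km³ × (912/1025) = 1.860×10^6 km³ of water.
Total added water ≈ 1.862×10^15 m³ over 3.58×10^14 m² → Δh = 5.20 m = 520 cm.

≈ 520 cm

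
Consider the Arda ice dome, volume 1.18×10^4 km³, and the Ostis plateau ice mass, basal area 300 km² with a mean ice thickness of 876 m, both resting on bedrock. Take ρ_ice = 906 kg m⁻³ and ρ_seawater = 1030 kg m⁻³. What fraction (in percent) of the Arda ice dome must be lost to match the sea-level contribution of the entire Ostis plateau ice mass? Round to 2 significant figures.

Equal sea-level rise means equal mass of meltwater, i.e. equal mass of ice lost.
Ice mass of Ostis: 2.381×10^14 kg; ice mass of Arda: 1.069×10^16 kg.
Fraction required = 2.381×10^14 / 1.069×10^16 = 0.0223 → 2.2 %.

≈ 2.2 %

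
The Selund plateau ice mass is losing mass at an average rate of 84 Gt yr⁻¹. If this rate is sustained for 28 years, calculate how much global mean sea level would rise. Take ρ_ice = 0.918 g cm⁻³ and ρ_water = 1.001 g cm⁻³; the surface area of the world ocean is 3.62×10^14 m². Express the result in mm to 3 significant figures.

≈ 6.49 mm

Total mass lost = 84 Gt/yr × 28 yr = 2352 Gt = 2.352×10^15 kg.
ρ_w = 1.001 g cm⁻³ = 1001 kg m⁻³, so water volume = 2.352×10^15 / 1001 = 2.350×10^12 m³.
Δh = 2.350×10^12 / 3.62×10^14 = 6.49×10^-3 m = 6.49 mm.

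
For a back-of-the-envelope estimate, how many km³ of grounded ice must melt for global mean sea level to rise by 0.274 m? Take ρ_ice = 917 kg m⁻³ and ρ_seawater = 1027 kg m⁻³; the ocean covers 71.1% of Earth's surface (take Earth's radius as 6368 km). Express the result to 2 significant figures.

≈ 1.1×10^5 km³

Required water volume = Δh × A = 0.274 m × 3.62×10^14 m² = 9.927×10^13 m³ = 9.927×10^4 km³.
Ice volume = water volume × ρ_w/ρ_ice = 9.927×10^4 × 1027/917 = 1.1×10^5 km³.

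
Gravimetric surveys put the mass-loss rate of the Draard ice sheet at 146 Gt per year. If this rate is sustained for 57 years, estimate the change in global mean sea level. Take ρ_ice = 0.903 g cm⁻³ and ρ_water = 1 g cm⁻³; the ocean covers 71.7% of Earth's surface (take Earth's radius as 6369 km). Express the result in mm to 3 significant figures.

Total mass lost = 146 Gt/yr × 57 yr = 8322 Gt = 8.322×10^15 kg.
ρ_w = 1 g cm⁻³ = 1000 kg m⁻³, so water volume = 8.322×10^15 / 1000 = 8.322×10^12 m³.
Δh = 8.322×10^12 / 3.65×10^14 = 0.0228 m = 22.8 mm.

≈ 22.8 mm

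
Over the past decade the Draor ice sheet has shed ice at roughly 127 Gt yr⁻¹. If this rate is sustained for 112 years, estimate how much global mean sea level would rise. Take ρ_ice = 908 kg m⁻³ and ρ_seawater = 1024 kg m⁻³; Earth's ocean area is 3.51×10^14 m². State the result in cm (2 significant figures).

Total mass lost = 127 Gt/yr × 112 yr = 1.422×10^4 Gt = 1.422×10^16 kg.
ρ_w = 1024 kg m⁻³, so water volume = 1.422×10^16 / 1024 = 1.389×10^13 m³.
Δh = 1.389×10^13 / 3.51×10^14 = 0.0396 m = 4.0 cm.

≈ 4.0 cm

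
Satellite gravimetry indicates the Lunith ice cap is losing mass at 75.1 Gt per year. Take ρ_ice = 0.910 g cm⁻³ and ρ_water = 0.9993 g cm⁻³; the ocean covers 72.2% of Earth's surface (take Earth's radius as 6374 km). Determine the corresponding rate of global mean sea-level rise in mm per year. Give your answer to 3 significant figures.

≈ 0.204 mm/yr

ρ_w = 0.9993 g cm⁻³ = 999.3 kg m⁻³. Annual water volume added = 75.1 Gt / ρ_w = 7.510×10^13 kg / 999.3 kg m⁻³ = 7.515×10^10 m³.
Δh per year = 7.515×10^10 / 3.69×10^14 = 2.04×10^-4 m = 0.204 mm.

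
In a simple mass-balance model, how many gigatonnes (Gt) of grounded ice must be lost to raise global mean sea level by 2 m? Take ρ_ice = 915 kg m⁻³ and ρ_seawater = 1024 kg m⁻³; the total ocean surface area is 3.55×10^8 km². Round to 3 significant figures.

Required water volume = Δh × A = 2 m × 3.55×10^14 m² = 7.100×10^14 m³.
ρ_w = 1024 kg m⁻³, so the mass of water = 7.100×10^14 m³ × 1024 kg m⁻³ = 7.270×10^17 kg = 7.27×10^5 Gt (and the same mass of ice, by conservation).

≈ 7.27×10^5 Gt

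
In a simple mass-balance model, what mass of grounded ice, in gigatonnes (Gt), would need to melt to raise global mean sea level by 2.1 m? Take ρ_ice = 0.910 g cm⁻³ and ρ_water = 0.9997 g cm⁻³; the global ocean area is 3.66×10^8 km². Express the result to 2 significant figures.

Required water volume = Δh × A = 2.1 m × 3.66×10^14 m² = 7.686×10^14 m³.
ρ_w = 0.9997 g cm⁻³ = 999.7 kg m⁻³, so the mass of water = 7.686×10^14 m³ × 999.7 kg m⁻³ = 7.684×10^17 kg = 7.7×10^5 Gt (and the same mass of ice, by conservation).

≈ 7.7×10^5 Gt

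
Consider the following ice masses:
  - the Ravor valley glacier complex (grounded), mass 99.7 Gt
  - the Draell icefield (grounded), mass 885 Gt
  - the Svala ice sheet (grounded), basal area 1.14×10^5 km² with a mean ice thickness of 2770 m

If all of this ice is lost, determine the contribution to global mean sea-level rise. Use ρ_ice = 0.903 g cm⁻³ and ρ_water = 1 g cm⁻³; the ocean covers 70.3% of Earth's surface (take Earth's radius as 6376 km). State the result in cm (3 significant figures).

Ravor: 99.7 Gt = 9.970×10^13 kg; dividing by ρ_w = 1 g cm⁻³ = 1000 kg m⁻³ gives 9.970×10^10 m³ of water.
Draell: 885 Gt = 8.850×10^14 kg; dividing by ρ_w = 1000 kg m⁻³ gives 8.850×10^11 m³ of water.
Svala: ice volume = 1.14×10^5 km² × 2770 m = 3.158×10^5 km³; 3.158×10^5 × (903/1000) = 2.851×10^5 km³ of water.
Total added water ≈ 2.861×10^14 m³ over 3.59×10^14 m² → Δh = 0.797 m = 79.7 cm.

≈ 79.7 cm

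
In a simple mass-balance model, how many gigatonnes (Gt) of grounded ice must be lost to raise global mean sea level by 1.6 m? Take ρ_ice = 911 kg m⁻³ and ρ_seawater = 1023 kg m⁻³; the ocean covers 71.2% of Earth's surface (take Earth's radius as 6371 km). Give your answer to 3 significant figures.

≈ 5.94×10^5 Gt

Required water volume = Δh × A = 1.6 m × 3.63×10^14 m² = 5.811×10^14 m³.
ρ_w = 1023 kg m⁻³, so the mass of water = 5.811×10^14 m³ × 1023 kg m⁻³ = 5.944×10^17 kg = 5.94×10^5 Gt (and the same mass of ice, by conservation).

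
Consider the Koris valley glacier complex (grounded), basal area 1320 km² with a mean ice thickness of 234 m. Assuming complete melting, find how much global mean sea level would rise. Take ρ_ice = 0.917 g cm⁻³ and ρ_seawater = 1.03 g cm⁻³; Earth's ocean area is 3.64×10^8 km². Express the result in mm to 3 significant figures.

Koris: ice volume = 1320 km² × 234 m = 308.9 km³; 308.9 × (917/1030) = 275.0 km³ of water.
Spread over 3.64×10^14 m² of ocean, Δh = 2.750×10^11 / 3.64×10^14 = 7.55×10^-4 m = 0.755 mm.

≈ 0.755 mm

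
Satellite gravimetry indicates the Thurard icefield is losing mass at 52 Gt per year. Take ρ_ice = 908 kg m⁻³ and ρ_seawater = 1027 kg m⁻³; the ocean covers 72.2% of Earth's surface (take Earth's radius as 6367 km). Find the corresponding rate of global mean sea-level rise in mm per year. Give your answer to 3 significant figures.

≈ 0.138 mm/yr

ρ_w = 1027 kg m⁻³. Annual water volume added = 52 Gt / ρ_w = 5.200×10^13 kg / 1027 kg m⁻³ = 5.063×10^10 m³.
Δh per year = 5.063×10^10 / 3.68×10^14 = 1.38×10^-4 m = 0.138 mm.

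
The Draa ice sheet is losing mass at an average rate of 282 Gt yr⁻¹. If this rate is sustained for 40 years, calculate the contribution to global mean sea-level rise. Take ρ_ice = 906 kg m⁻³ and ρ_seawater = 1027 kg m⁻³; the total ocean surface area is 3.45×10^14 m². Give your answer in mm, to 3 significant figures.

≈ 31.8 mm

Total mass lost = 282 Gt/yr × 40 yr = 1.128×10^4 Gt = 1.128×10^16 kg.
ρ_w = 1027 kg m⁻³, so water volume = 1.128×10^16 / 1027 = 1.098×10^13 m³.
Δh = 1.098×10^13 / 3.45×10^14 = 0.0318 m = 31.8 mm.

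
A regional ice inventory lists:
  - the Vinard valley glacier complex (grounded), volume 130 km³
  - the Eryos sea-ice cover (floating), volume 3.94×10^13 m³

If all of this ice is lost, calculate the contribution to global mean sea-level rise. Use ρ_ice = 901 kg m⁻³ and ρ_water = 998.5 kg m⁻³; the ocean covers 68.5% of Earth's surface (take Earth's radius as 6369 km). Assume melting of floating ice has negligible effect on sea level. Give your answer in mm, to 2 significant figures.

Vinard: 130 km³ × (901/998.5) = 117.3 km³ of water.
The Eryos sea-ice cover is floating and already displaces its own weight of water, so its melt adds essentially nothing to sea level.
Total added water ≈ 1.173×10^11 m³ over 3.49×10^14 m² → Δh = 3.36×10^-4 m = 0.34 mm.

≈ 0.34 mm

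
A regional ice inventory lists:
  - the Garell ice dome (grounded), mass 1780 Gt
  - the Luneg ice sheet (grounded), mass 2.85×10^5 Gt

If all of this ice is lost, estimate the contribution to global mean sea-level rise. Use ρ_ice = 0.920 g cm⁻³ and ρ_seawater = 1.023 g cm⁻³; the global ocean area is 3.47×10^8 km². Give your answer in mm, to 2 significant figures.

≈ 810 mm

Garell: 1780 Gt = 1.780×10^15 kg; dividing by ρ_w = 1.023 g cm⁻³ = 1023 kg m⁻³ gives 1.740×10^12 m³ of water.
Luneg: 2.85×10^5 Gt = 2.850×10^17 kg; dividing by ρ_w = 1023 kg m⁻³ gives 2.786×10^14 m³ of water.
Total added water ≈ 2.803×10^14 m³ over 3.47×10^14 m² → Δh = 0.808 m = 810 mm.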